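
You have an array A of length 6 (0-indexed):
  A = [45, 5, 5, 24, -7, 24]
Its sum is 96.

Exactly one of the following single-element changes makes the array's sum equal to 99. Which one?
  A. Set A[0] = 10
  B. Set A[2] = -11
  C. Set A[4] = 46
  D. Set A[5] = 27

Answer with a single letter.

Option A: A[0] 45->10, delta=-35, new_sum=96+(-35)=61
Option B: A[2] 5->-11, delta=-16, new_sum=96+(-16)=80
Option C: A[4] -7->46, delta=53, new_sum=96+(53)=149
Option D: A[5] 24->27, delta=3, new_sum=96+(3)=99 <-- matches target

Answer: D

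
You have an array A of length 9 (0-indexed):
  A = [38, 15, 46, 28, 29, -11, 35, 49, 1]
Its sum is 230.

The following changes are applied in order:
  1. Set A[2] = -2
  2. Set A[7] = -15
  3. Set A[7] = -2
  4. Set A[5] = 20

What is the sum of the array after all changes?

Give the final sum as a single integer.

Initial sum: 230
Change 1: A[2] 46 -> -2, delta = -48, sum = 182
Change 2: A[7] 49 -> -15, delta = -64, sum = 118
Change 3: A[7] -15 -> -2, delta = 13, sum = 131
Change 4: A[5] -11 -> 20, delta = 31, sum = 162

Answer: 162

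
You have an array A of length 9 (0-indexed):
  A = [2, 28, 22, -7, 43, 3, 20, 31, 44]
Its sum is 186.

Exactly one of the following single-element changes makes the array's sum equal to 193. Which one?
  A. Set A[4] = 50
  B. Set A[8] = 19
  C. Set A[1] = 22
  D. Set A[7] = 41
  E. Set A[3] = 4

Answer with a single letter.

Option A: A[4] 43->50, delta=7, new_sum=186+(7)=193 <-- matches target
Option B: A[8] 44->19, delta=-25, new_sum=186+(-25)=161
Option C: A[1] 28->22, delta=-6, new_sum=186+(-6)=180
Option D: A[7] 31->41, delta=10, new_sum=186+(10)=196
Option E: A[3] -7->4, delta=11, new_sum=186+(11)=197

Answer: A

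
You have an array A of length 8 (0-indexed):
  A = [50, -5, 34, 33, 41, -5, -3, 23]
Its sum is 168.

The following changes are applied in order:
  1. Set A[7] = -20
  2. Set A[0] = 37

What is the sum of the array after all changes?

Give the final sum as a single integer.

Initial sum: 168
Change 1: A[7] 23 -> -20, delta = -43, sum = 125
Change 2: A[0] 50 -> 37, delta = -13, sum = 112

Answer: 112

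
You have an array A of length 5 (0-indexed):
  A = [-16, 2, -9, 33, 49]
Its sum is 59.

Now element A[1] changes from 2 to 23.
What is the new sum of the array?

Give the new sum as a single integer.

Answer: 80

Derivation:
Old value at index 1: 2
New value at index 1: 23
Delta = 23 - 2 = 21
New sum = old_sum + delta = 59 + (21) = 80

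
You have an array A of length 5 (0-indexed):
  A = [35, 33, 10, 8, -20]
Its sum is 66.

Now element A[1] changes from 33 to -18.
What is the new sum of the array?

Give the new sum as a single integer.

Old value at index 1: 33
New value at index 1: -18
Delta = -18 - 33 = -51
New sum = old_sum + delta = 66 + (-51) = 15

Answer: 15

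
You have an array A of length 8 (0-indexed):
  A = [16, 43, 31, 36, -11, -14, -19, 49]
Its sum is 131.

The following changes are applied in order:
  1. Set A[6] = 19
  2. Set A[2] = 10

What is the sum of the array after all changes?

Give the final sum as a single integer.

Initial sum: 131
Change 1: A[6] -19 -> 19, delta = 38, sum = 169
Change 2: A[2] 31 -> 10, delta = -21, sum = 148

Answer: 148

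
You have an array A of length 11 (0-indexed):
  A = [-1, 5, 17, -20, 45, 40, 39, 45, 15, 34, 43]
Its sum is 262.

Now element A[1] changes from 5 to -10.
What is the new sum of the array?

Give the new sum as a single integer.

Answer: 247

Derivation:
Old value at index 1: 5
New value at index 1: -10
Delta = -10 - 5 = -15
New sum = old_sum + delta = 262 + (-15) = 247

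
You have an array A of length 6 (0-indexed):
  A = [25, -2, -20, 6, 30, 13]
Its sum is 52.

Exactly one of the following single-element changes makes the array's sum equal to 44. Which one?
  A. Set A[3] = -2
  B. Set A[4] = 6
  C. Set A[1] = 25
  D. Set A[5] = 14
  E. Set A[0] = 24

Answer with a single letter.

Option A: A[3] 6->-2, delta=-8, new_sum=52+(-8)=44 <-- matches target
Option B: A[4] 30->6, delta=-24, new_sum=52+(-24)=28
Option C: A[1] -2->25, delta=27, new_sum=52+(27)=79
Option D: A[5] 13->14, delta=1, new_sum=52+(1)=53
Option E: A[0] 25->24, delta=-1, new_sum=52+(-1)=51

Answer: A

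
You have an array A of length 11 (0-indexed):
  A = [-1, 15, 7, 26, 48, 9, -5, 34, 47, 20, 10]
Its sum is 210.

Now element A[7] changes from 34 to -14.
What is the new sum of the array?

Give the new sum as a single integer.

Old value at index 7: 34
New value at index 7: -14
Delta = -14 - 34 = -48
New sum = old_sum + delta = 210 + (-48) = 162

Answer: 162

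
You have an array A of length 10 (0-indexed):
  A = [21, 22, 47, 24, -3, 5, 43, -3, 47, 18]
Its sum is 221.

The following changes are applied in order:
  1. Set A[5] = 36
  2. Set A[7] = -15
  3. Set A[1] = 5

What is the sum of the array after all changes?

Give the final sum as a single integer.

Answer: 223

Derivation:
Initial sum: 221
Change 1: A[5] 5 -> 36, delta = 31, sum = 252
Change 2: A[7] -3 -> -15, delta = -12, sum = 240
Change 3: A[1] 22 -> 5, delta = -17, sum = 223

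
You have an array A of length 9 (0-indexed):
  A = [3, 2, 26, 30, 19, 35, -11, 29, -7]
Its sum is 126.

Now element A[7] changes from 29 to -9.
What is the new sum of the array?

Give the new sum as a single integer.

Answer: 88

Derivation:
Old value at index 7: 29
New value at index 7: -9
Delta = -9 - 29 = -38
New sum = old_sum + delta = 126 + (-38) = 88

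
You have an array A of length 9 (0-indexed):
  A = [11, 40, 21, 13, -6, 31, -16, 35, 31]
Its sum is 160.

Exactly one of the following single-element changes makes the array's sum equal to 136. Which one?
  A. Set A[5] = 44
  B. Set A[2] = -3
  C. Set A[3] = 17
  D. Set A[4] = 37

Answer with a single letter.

Answer: B

Derivation:
Option A: A[5] 31->44, delta=13, new_sum=160+(13)=173
Option B: A[2] 21->-3, delta=-24, new_sum=160+(-24)=136 <-- matches target
Option C: A[3] 13->17, delta=4, new_sum=160+(4)=164
Option D: A[4] -6->37, delta=43, new_sum=160+(43)=203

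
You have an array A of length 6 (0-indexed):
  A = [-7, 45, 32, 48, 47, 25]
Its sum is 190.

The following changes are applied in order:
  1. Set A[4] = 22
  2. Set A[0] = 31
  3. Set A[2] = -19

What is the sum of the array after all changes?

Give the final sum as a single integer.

Initial sum: 190
Change 1: A[4] 47 -> 22, delta = -25, sum = 165
Change 2: A[0] -7 -> 31, delta = 38, sum = 203
Change 3: A[2] 32 -> -19, delta = -51, sum = 152

Answer: 152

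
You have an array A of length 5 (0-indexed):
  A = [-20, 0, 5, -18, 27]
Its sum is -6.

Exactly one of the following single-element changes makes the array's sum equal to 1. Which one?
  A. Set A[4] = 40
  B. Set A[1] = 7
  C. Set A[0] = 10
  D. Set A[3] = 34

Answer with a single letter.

Option A: A[4] 27->40, delta=13, new_sum=-6+(13)=7
Option B: A[1] 0->7, delta=7, new_sum=-6+(7)=1 <-- matches target
Option C: A[0] -20->10, delta=30, new_sum=-6+(30)=24
Option D: A[3] -18->34, delta=52, new_sum=-6+(52)=46

Answer: B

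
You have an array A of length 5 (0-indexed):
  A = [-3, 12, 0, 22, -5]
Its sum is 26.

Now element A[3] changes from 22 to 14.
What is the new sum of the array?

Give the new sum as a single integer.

Old value at index 3: 22
New value at index 3: 14
Delta = 14 - 22 = -8
New sum = old_sum + delta = 26 + (-8) = 18

Answer: 18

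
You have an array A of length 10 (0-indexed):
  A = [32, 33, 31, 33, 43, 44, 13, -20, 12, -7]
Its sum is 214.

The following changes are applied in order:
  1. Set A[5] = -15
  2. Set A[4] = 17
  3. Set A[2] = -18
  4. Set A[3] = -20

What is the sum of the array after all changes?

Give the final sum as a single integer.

Answer: 27

Derivation:
Initial sum: 214
Change 1: A[5] 44 -> -15, delta = -59, sum = 155
Change 2: A[4] 43 -> 17, delta = -26, sum = 129
Change 3: A[2] 31 -> -18, delta = -49, sum = 80
Change 4: A[3] 33 -> -20, delta = -53, sum = 27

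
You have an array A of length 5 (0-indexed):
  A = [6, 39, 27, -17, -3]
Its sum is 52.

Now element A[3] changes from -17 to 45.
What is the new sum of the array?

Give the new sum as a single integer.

Answer: 114

Derivation:
Old value at index 3: -17
New value at index 3: 45
Delta = 45 - -17 = 62
New sum = old_sum + delta = 52 + (62) = 114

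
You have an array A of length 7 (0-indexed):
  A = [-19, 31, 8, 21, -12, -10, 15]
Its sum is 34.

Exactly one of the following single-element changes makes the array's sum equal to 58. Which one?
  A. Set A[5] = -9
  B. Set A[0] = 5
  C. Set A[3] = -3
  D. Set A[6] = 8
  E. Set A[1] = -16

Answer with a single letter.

Option A: A[5] -10->-9, delta=1, new_sum=34+(1)=35
Option B: A[0] -19->5, delta=24, new_sum=34+(24)=58 <-- matches target
Option C: A[3] 21->-3, delta=-24, new_sum=34+(-24)=10
Option D: A[6] 15->8, delta=-7, new_sum=34+(-7)=27
Option E: A[1] 31->-16, delta=-47, new_sum=34+(-47)=-13

Answer: B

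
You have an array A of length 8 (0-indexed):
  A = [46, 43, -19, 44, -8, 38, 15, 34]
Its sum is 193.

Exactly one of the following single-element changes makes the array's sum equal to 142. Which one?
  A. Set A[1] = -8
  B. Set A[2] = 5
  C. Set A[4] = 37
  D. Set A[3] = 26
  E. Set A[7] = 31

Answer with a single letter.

Option A: A[1] 43->-8, delta=-51, new_sum=193+(-51)=142 <-- matches target
Option B: A[2] -19->5, delta=24, new_sum=193+(24)=217
Option C: A[4] -8->37, delta=45, new_sum=193+(45)=238
Option D: A[3] 44->26, delta=-18, new_sum=193+(-18)=175
Option E: A[7] 34->31, delta=-3, new_sum=193+(-3)=190

Answer: A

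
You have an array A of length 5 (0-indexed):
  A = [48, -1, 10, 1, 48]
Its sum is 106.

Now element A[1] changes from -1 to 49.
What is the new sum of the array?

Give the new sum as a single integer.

Old value at index 1: -1
New value at index 1: 49
Delta = 49 - -1 = 50
New sum = old_sum + delta = 106 + (50) = 156

Answer: 156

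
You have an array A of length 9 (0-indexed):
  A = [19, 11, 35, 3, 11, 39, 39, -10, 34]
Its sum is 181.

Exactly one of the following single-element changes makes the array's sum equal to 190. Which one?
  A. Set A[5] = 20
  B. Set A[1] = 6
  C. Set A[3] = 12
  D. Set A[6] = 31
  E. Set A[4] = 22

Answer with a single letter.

Option A: A[5] 39->20, delta=-19, new_sum=181+(-19)=162
Option B: A[1] 11->6, delta=-5, new_sum=181+(-5)=176
Option C: A[3] 3->12, delta=9, new_sum=181+(9)=190 <-- matches target
Option D: A[6] 39->31, delta=-8, new_sum=181+(-8)=173
Option E: A[4] 11->22, delta=11, new_sum=181+(11)=192

Answer: C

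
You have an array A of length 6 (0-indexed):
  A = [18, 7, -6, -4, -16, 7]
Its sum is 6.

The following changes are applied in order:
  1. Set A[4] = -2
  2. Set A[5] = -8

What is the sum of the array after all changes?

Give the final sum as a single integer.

Answer: 5

Derivation:
Initial sum: 6
Change 1: A[4] -16 -> -2, delta = 14, sum = 20
Change 2: A[5] 7 -> -8, delta = -15, sum = 5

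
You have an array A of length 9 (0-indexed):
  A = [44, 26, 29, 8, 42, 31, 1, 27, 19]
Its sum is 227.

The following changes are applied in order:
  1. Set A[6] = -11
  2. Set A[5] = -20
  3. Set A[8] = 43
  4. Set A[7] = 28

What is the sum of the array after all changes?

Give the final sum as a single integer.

Initial sum: 227
Change 1: A[6] 1 -> -11, delta = -12, sum = 215
Change 2: A[5] 31 -> -20, delta = -51, sum = 164
Change 3: A[8] 19 -> 43, delta = 24, sum = 188
Change 4: A[7] 27 -> 28, delta = 1, sum = 189

Answer: 189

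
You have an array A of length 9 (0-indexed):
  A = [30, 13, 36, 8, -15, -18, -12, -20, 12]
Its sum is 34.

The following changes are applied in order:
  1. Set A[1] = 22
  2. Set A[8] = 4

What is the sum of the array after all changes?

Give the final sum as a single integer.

Initial sum: 34
Change 1: A[1] 13 -> 22, delta = 9, sum = 43
Change 2: A[8] 12 -> 4, delta = -8, sum = 35

Answer: 35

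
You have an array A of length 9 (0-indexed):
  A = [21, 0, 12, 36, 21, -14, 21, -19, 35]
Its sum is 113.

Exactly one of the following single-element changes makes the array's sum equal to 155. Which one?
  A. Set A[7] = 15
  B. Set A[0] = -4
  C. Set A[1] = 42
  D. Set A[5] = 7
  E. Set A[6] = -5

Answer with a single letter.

Option A: A[7] -19->15, delta=34, new_sum=113+(34)=147
Option B: A[0] 21->-4, delta=-25, new_sum=113+(-25)=88
Option C: A[1] 0->42, delta=42, new_sum=113+(42)=155 <-- matches target
Option D: A[5] -14->7, delta=21, new_sum=113+(21)=134
Option E: A[6] 21->-5, delta=-26, new_sum=113+(-26)=87

Answer: C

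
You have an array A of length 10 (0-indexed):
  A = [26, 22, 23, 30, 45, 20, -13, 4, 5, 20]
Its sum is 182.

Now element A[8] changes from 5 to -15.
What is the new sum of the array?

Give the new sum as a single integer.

Answer: 162

Derivation:
Old value at index 8: 5
New value at index 8: -15
Delta = -15 - 5 = -20
New sum = old_sum + delta = 182 + (-20) = 162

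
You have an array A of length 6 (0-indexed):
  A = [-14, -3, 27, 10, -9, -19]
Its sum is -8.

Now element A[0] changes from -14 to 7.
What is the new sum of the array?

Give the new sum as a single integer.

Answer: 13

Derivation:
Old value at index 0: -14
New value at index 0: 7
Delta = 7 - -14 = 21
New sum = old_sum + delta = -8 + (21) = 13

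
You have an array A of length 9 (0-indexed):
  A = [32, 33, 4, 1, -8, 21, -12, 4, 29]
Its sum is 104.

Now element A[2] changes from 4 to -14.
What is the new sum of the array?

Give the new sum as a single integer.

Answer: 86

Derivation:
Old value at index 2: 4
New value at index 2: -14
Delta = -14 - 4 = -18
New sum = old_sum + delta = 104 + (-18) = 86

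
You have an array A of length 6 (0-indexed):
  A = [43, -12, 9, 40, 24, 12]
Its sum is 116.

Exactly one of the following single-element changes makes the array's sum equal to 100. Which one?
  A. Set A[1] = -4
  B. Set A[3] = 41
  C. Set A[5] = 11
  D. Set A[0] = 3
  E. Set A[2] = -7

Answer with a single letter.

Option A: A[1] -12->-4, delta=8, new_sum=116+(8)=124
Option B: A[3] 40->41, delta=1, new_sum=116+(1)=117
Option C: A[5] 12->11, delta=-1, new_sum=116+(-1)=115
Option D: A[0] 43->3, delta=-40, new_sum=116+(-40)=76
Option E: A[2] 9->-7, delta=-16, new_sum=116+(-16)=100 <-- matches target

Answer: E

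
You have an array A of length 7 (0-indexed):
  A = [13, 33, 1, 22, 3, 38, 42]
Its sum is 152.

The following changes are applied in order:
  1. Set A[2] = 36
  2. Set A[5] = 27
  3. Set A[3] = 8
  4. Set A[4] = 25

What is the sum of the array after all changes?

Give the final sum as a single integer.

Answer: 184

Derivation:
Initial sum: 152
Change 1: A[2] 1 -> 36, delta = 35, sum = 187
Change 2: A[5] 38 -> 27, delta = -11, sum = 176
Change 3: A[3] 22 -> 8, delta = -14, sum = 162
Change 4: A[4] 3 -> 25, delta = 22, sum = 184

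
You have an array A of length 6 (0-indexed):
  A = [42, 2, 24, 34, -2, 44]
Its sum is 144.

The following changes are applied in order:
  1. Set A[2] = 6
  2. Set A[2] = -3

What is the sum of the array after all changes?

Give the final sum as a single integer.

Answer: 117

Derivation:
Initial sum: 144
Change 1: A[2] 24 -> 6, delta = -18, sum = 126
Change 2: A[2] 6 -> -3, delta = -9, sum = 117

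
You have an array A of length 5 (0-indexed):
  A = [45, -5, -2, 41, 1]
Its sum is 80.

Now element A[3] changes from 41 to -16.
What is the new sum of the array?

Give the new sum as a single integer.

Old value at index 3: 41
New value at index 3: -16
Delta = -16 - 41 = -57
New sum = old_sum + delta = 80 + (-57) = 23

Answer: 23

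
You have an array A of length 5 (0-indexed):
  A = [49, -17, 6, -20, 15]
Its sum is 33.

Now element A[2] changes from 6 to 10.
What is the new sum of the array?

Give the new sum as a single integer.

Old value at index 2: 6
New value at index 2: 10
Delta = 10 - 6 = 4
New sum = old_sum + delta = 33 + (4) = 37

Answer: 37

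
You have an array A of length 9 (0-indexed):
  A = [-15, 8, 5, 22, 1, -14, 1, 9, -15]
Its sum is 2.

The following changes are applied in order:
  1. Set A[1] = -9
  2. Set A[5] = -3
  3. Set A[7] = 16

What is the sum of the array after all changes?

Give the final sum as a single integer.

Initial sum: 2
Change 1: A[1] 8 -> -9, delta = -17, sum = -15
Change 2: A[5] -14 -> -3, delta = 11, sum = -4
Change 3: A[7] 9 -> 16, delta = 7, sum = 3

Answer: 3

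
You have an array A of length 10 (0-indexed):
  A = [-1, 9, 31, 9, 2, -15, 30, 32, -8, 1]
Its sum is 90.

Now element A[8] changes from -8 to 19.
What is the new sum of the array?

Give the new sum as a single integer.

Old value at index 8: -8
New value at index 8: 19
Delta = 19 - -8 = 27
New sum = old_sum + delta = 90 + (27) = 117

Answer: 117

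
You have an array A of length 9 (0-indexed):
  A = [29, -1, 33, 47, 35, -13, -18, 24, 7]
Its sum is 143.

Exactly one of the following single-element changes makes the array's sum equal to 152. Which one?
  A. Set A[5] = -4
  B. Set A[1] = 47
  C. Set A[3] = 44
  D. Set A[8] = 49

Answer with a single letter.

Option A: A[5] -13->-4, delta=9, new_sum=143+(9)=152 <-- matches target
Option B: A[1] -1->47, delta=48, new_sum=143+(48)=191
Option C: A[3] 47->44, delta=-3, new_sum=143+(-3)=140
Option D: A[8] 7->49, delta=42, new_sum=143+(42)=185

Answer: A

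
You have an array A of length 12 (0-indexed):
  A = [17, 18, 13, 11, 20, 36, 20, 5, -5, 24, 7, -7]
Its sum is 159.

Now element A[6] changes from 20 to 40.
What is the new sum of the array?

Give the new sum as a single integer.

Answer: 179

Derivation:
Old value at index 6: 20
New value at index 6: 40
Delta = 40 - 20 = 20
New sum = old_sum + delta = 159 + (20) = 179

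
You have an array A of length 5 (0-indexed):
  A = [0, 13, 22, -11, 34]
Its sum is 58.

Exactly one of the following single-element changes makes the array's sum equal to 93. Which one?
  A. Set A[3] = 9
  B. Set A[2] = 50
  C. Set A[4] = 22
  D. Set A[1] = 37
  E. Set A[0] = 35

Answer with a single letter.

Answer: E

Derivation:
Option A: A[3] -11->9, delta=20, new_sum=58+(20)=78
Option B: A[2] 22->50, delta=28, new_sum=58+(28)=86
Option C: A[4] 34->22, delta=-12, new_sum=58+(-12)=46
Option D: A[1] 13->37, delta=24, new_sum=58+(24)=82
Option E: A[0] 0->35, delta=35, new_sum=58+(35)=93 <-- matches target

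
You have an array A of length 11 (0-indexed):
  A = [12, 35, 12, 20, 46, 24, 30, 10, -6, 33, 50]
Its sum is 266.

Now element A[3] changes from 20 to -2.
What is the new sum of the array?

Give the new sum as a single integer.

Old value at index 3: 20
New value at index 3: -2
Delta = -2 - 20 = -22
New sum = old_sum + delta = 266 + (-22) = 244

Answer: 244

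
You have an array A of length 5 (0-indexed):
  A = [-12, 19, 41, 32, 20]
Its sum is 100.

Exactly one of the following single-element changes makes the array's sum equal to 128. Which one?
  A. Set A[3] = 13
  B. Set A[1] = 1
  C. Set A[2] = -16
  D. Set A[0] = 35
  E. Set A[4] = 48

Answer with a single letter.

Option A: A[3] 32->13, delta=-19, new_sum=100+(-19)=81
Option B: A[1] 19->1, delta=-18, new_sum=100+(-18)=82
Option C: A[2] 41->-16, delta=-57, new_sum=100+(-57)=43
Option D: A[0] -12->35, delta=47, new_sum=100+(47)=147
Option E: A[4] 20->48, delta=28, new_sum=100+(28)=128 <-- matches target

Answer: E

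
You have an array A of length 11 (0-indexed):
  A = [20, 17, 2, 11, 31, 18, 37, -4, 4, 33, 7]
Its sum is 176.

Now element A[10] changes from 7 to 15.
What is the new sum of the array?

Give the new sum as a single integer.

Old value at index 10: 7
New value at index 10: 15
Delta = 15 - 7 = 8
New sum = old_sum + delta = 176 + (8) = 184

Answer: 184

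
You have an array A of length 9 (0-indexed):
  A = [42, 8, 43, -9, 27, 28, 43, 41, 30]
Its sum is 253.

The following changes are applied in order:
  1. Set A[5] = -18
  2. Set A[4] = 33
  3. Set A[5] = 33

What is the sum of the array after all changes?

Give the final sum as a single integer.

Answer: 264

Derivation:
Initial sum: 253
Change 1: A[5] 28 -> -18, delta = -46, sum = 207
Change 2: A[4] 27 -> 33, delta = 6, sum = 213
Change 3: A[5] -18 -> 33, delta = 51, sum = 264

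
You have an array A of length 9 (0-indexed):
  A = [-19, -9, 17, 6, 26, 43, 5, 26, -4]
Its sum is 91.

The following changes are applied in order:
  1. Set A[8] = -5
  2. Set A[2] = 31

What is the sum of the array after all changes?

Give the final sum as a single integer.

Initial sum: 91
Change 1: A[8] -4 -> -5, delta = -1, sum = 90
Change 2: A[2] 17 -> 31, delta = 14, sum = 104

Answer: 104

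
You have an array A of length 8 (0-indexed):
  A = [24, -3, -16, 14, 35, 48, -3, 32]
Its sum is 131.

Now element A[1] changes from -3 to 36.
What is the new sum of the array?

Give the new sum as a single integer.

Answer: 170

Derivation:
Old value at index 1: -3
New value at index 1: 36
Delta = 36 - -3 = 39
New sum = old_sum + delta = 131 + (39) = 170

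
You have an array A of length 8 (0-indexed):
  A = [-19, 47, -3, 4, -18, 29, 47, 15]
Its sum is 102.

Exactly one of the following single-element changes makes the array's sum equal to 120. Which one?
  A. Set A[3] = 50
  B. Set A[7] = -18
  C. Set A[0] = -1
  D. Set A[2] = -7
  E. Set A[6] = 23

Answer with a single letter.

Option A: A[3] 4->50, delta=46, new_sum=102+(46)=148
Option B: A[7] 15->-18, delta=-33, new_sum=102+(-33)=69
Option C: A[0] -19->-1, delta=18, new_sum=102+(18)=120 <-- matches target
Option D: A[2] -3->-7, delta=-4, new_sum=102+(-4)=98
Option E: A[6] 47->23, delta=-24, new_sum=102+(-24)=78

Answer: C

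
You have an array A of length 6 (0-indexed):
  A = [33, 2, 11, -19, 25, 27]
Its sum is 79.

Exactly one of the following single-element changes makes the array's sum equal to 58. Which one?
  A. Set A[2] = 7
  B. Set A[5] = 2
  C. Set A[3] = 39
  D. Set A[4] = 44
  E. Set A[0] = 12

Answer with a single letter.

Option A: A[2] 11->7, delta=-4, new_sum=79+(-4)=75
Option B: A[5] 27->2, delta=-25, new_sum=79+(-25)=54
Option C: A[3] -19->39, delta=58, new_sum=79+(58)=137
Option D: A[4] 25->44, delta=19, new_sum=79+(19)=98
Option E: A[0] 33->12, delta=-21, new_sum=79+(-21)=58 <-- matches target

Answer: E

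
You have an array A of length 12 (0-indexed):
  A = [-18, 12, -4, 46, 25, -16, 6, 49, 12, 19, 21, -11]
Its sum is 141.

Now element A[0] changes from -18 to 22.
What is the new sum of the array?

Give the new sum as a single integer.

Old value at index 0: -18
New value at index 0: 22
Delta = 22 - -18 = 40
New sum = old_sum + delta = 141 + (40) = 181

Answer: 181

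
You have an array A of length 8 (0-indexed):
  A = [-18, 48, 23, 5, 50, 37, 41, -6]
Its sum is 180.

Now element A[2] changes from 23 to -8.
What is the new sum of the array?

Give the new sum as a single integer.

Old value at index 2: 23
New value at index 2: -8
Delta = -8 - 23 = -31
New sum = old_sum + delta = 180 + (-31) = 149

Answer: 149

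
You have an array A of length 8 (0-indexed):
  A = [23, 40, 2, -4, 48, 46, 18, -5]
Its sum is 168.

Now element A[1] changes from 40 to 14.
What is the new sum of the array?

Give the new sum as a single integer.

Answer: 142

Derivation:
Old value at index 1: 40
New value at index 1: 14
Delta = 14 - 40 = -26
New sum = old_sum + delta = 168 + (-26) = 142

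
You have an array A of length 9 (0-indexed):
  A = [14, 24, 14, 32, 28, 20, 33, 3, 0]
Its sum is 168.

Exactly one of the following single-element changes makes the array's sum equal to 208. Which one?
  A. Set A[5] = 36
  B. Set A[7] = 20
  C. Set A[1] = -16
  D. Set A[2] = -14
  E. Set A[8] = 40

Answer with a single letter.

Answer: E

Derivation:
Option A: A[5] 20->36, delta=16, new_sum=168+(16)=184
Option B: A[7] 3->20, delta=17, new_sum=168+(17)=185
Option C: A[1] 24->-16, delta=-40, new_sum=168+(-40)=128
Option D: A[2] 14->-14, delta=-28, new_sum=168+(-28)=140
Option E: A[8] 0->40, delta=40, new_sum=168+(40)=208 <-- matches target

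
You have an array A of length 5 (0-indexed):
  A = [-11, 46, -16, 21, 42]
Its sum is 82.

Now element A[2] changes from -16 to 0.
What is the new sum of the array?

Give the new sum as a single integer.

Answer: 98

Derivation:
Old value at index 2: -16
New value at index 2: 0
Delta = 0 - -16 = 16
New sum = old_sum + delta = 82 + (16) = 98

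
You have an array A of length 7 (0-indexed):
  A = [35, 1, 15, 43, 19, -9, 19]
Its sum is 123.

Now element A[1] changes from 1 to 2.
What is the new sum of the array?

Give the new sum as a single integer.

Old value at index 1: 1
New value at index 1: 2
Delta = 2 - 1 = 1
New sum = old_sum + delta = 123 + (1) = 124

Answer: 124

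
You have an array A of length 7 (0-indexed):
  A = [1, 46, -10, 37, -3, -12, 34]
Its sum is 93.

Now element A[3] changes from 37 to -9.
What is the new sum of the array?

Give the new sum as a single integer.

Answer: 47

Derivation:
Old value at index 3: 37
New value at index 3: -9
Delta = -9 - 37 = -46
New sum = old_sum + delta = 93 + (-46) = 47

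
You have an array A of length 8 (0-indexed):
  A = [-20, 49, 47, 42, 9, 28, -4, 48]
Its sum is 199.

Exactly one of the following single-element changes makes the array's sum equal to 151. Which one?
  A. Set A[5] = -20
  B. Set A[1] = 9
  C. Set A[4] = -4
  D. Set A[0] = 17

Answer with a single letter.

Answer: A

Derivation:
Option A: A[5] 28->-20, delta=-48, new_sum=199+(-48)=151 <-- matches target
Option B: A[1] 49->9, delta=-40, new_sum=199+(-40)=159
Option C: A[4] 9->-4, delta=-13, new_sum=199+(-13)=186
Option D: A[0] -20->17, delta=37, new_sum=199+(37)=236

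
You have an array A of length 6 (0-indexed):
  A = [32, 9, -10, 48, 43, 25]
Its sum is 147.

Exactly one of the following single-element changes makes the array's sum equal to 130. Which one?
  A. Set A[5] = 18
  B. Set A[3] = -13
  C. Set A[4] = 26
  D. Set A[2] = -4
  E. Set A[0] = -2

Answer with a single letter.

Answer: C

Derivation:
Option A: A[5] 25->18, delta=-7, new_sum=147+(-7)=140
Option B: A[3] 48->-13, delta=-61, new_sum=147+(-61)=86
Option C: A[4] 43->26, delta=-17, new_sum=147+(-17)=130 <-- matches target
Option D: A[2] -10->-4, delta=6, new_sum=147+(6)=153
Option E: A[0] 32->-2, delta=-34, new_sum=147+(-34)=113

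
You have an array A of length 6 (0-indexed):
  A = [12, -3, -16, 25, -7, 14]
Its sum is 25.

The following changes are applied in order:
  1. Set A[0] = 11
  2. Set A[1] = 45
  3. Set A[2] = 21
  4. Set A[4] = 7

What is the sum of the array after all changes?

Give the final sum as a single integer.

Answer: 123

Derivation:
Initial sum: 25
Change 1: A[0] 12 -> 11, delta = -1, sum = 24
Change 2: A[1] -3 -> 45, delta = 48, sum = 72
Change 3: A[2] -16 -> 21, delta = 37, sum = 109
Change 4: A[4] -7 -> 7, delta = 14, sum = 123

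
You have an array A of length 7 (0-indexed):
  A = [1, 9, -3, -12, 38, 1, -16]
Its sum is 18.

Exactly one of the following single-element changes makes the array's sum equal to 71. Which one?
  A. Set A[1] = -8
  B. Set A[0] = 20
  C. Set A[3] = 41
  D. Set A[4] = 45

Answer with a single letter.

Answer: C

Derivation:
Option A: A[1] 9->-8, delta=-17, new_sum=18+(-17)=1
Option B: A[0] 1->20, delta=19, new_sum=18+(19)=37
Option C: A[3] -12->41, delta=53, new_sum=18+(53)=71 <-- matches target
Option D: A[4] 38->45, delta=7, new_sum=18+(7)=25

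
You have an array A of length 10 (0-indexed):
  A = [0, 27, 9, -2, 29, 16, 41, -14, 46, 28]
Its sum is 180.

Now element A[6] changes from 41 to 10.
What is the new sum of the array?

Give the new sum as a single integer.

Answer: 149

Derivation:
Old value at index 6: 41
New value at index 6: 10
Delta = 10 - 41 = -31
New sum = old_sum + delta = 180 + (-31) = 149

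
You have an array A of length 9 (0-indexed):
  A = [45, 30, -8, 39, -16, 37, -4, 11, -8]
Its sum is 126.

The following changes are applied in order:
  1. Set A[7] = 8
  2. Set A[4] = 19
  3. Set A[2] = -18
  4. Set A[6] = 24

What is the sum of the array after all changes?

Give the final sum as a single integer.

Initial sum: 126
Change 1: A[7] 11 -> 8, delta = -3, sum = 123
Change 2: A[4] -16 -> 19, delta = 35, sum = 158
Change 3: A[2] -8 -> -18, delta = -10, sum = 148
Change 4: A[6] -4 -> 24, delta = 28, sum = 176

Answer: 176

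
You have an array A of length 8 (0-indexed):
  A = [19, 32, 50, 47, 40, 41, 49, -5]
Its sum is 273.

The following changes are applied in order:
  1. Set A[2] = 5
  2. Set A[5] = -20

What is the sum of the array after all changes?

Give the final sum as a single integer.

Initial sum: 273
Change 1: A[2] 50 -> 5, delta = -45, sum = 228
Change 2: A[5] 41 -> -20, delta = -61, sum = 167

Answer: 167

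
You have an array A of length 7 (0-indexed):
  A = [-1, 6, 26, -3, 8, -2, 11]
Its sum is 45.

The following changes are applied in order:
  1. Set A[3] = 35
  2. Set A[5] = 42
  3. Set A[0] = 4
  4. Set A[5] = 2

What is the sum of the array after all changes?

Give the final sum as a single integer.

Initial sum: 45
Change 1: A[3] -3 -> 35, delta = 38, sum = 83
Change 2: A[5] -2 -> 42, delta = 44, sum = 127
Change 3: A[0] -1 -> 4, delta = 5, sum = 132
Change 4: A[5] 42 -> 2, delta = -40, sum = 92

Answer: 92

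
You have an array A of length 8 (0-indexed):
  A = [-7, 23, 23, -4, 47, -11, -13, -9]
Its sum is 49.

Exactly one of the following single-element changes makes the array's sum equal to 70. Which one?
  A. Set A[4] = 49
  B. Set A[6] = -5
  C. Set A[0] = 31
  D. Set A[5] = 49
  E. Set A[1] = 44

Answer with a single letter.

Answer: E

Derivation:
Option A: A[4] 47->49, delta=2, new_sum=49+(2)=51
Option B: A[6] -13->-5, delta=8, new_sum=49+(8)=57
Option C: A[0] -7->31, delta=38, new_sum=49+(38)=87
Option D: A[5] -11->49, delta=60, new_sum=49+(60)=109
Option E: A[1] 23->44, delta=21, new_sum=49+(21)=70 <-- matches target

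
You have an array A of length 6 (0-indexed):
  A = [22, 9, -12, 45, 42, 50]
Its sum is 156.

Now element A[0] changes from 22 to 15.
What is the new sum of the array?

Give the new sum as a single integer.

Answer: 149

Derivation:
Old value at index 0: 22
New value at index 0: 15
Delta = 15 - 22 = -7
New sum = old_sum + delta = 156 + (-7) = 149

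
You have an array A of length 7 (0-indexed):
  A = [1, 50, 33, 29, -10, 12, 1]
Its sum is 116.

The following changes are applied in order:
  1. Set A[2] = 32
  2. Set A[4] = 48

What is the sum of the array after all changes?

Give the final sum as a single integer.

Answer: 173

Derivation:
Initial sum: 116
Change 1: A[2] 33 -> 32, delta = -1, sum = 115
Change 2: A[4] -10 -> 48, delta = 58, sum = 173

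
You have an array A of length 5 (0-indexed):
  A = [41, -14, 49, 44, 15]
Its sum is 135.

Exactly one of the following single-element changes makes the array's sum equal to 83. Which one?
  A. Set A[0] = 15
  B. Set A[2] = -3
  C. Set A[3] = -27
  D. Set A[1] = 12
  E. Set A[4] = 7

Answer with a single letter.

Answer: B

Derivation:
Option A: A[0] 41->15, delta=-26, new_sum=135+(-26)=109
Option B: A[2] 49->-3, delta=-52, new_sum=135+(-52)=83 <-- matches target
Option C: A[3] 44->-27, delta=-71, new_sum=135+(-71)=64
Option D: A[1] -14->12, delta=26, new_sum=135+(26)=161
Option E: A[4] 15->7, delta=-8, new_sum=135+(-8)=127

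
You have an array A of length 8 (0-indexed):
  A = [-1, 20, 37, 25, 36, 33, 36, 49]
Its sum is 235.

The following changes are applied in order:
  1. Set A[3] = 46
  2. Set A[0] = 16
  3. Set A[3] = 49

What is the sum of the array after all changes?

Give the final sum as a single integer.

Answer: 276

Derivation:
Initial sum: 235
Change 1: A[3] 25 -> 46, delta = 21, sum = 256
Change 2: A[0] -1 -> 16, delta = 17, sum = 273
Change 3: A[3] 46 -> 49, delta = 3, sum = 276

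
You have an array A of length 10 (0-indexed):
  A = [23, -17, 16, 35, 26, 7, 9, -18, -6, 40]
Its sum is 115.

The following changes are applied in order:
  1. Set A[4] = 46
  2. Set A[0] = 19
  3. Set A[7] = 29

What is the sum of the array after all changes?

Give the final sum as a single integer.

Initial sum: 115
Change 1: A[4] 26 -> 46, delta = 20, sum = 135
Change 2: A[0] 23 -> 19, delta = -4, sum = 131
Change 3: A[7] -18 -> 29, delta = 47, sum = 178

Answer: 178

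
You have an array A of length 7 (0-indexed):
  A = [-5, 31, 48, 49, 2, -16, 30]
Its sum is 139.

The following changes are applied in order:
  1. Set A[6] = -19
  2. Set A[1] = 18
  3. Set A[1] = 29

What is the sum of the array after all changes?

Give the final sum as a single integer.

Answer: 88

Derivation:
Initial sum: 139
Change 1: A[6] 30 -> -19, delta = -49, sum = 90
Change 2: A[1] 31 -> 18, delta = -13, sum = 77
Change 3: A[1] 18 -> 29, delta = 11, sum = 88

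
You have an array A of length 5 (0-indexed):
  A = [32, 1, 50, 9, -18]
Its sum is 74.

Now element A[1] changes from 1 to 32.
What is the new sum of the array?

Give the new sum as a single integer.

Answer: 105

Derivation:
Old value at index 1: 1
New value at index 1: 32
Delta = 32 - 1 = 31
New sum = old_sum + delta = 74 + (31) = 105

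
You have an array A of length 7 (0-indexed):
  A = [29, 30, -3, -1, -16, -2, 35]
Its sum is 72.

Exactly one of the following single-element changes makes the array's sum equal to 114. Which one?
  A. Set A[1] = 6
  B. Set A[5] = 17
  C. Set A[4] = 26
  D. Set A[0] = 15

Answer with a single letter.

Answer: C

Derivation:
Option A: A[1] 30->6, delta=-24, new_sum=72+(-24)=48
Option B: A[5] -2->17, delta=19, new_sum=72+(19)=91
Option C: A[4] -16->26, delta=42, new_sum=72+(42)=114 <-- matches target
Option D: A[0] 29->15, delta=-14, new_sum=72+(-14)=58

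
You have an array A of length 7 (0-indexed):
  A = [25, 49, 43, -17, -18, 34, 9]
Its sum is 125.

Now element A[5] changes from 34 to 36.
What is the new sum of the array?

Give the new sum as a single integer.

Answer: 127

Derivation:
Old value at index 5: 34
New value at index 5: 36
Delta = 36 - 34 = 2
New sum = old_sum + delta = 125 + (2) = 127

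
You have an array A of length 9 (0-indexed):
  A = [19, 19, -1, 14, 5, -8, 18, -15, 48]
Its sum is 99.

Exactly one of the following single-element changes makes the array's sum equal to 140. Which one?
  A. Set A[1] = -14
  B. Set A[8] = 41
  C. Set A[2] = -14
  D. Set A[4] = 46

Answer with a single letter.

Answer: D

Derivation:
Option A: A[1] 19->-14, delta=-33, new_sum=99+(-33)=66
Option B: A[8] 48->41, delta=-7, new_sum=99+(-7)=92
Option C: A[2] -1->-14, delta=-13, new_sum=99+(-13)=86
Option D: A[4] 5->46, delta=41, new_sum=99+(41)=140 <-- matches target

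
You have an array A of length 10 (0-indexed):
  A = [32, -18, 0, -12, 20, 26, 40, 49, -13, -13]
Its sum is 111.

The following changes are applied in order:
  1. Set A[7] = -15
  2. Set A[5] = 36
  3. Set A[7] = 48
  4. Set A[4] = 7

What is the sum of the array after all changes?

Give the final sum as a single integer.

Answer: 107

Derivation:
Initial sum: 111
Change 1: A[7] 49 -> -15, delta = -64, sum = 47
Change 2: A[5] 26 -> 36, delta = 10, sum = 57
Change 3: A[7] -15 -> 48, delta = 63, sum = 120
Change 4: A[4] 20 -> 7, delta = -13, sum = 107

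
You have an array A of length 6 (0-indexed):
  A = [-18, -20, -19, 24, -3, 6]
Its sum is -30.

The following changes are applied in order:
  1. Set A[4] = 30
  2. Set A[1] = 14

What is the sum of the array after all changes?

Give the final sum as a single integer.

Answer: 37

Derivation:
Initial sum: -30
Change 1: A[4] -3 -> 30, delta = 33, sum = 3
Change 2: A[1] -20 -> 14, delta = 34, sum = 37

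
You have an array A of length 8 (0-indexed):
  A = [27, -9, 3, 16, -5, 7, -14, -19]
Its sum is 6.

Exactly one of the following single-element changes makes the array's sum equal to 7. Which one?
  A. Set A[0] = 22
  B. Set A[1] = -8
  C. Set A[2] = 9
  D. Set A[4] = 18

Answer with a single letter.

Option A: A[0] 27->22, delta=-5, new_sum=6+(-5)=1
Option B: A[1] -9->-8, delta=1, new_sum=6+(1)=7 <-- matches target
Option C: A[2] 3->9, delta=6, new_sum=6+(6)=12
Option D: A[4] -5->18, delta=23, new_sum=6+(23)=29

Answer: B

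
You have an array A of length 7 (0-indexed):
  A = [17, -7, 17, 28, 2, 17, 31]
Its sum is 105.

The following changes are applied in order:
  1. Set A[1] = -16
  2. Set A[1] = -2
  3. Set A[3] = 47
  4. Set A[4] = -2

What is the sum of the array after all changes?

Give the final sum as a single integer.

Initial sum: 105
Change 1: A[1] -7 -> -16, delta = -9, sum = 96
Change 2: A[1] -16 -> -2, delta = 14, sum = 110
Change 3: A[3] 28 -> 47, delta = 19, sum = 129
Change 4: A[4] 2 -> -2, delta = -4, sum = 125

Answer: 125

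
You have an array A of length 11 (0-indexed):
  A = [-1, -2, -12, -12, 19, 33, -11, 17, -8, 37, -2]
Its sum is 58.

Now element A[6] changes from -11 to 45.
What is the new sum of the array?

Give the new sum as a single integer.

Old value at index 6: -11
New value at index 6: 45
Delta = 45 - -11 = 56
New sum = old_sum + delta = 58 + (56) = 114

Answer: 114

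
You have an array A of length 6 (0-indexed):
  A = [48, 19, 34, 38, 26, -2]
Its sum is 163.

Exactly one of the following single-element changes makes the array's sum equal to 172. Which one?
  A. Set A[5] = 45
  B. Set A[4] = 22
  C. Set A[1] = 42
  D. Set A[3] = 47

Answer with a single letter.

Answer: D

Derivation:
Option A: A[5] -2->45, delta=47, new_sum=163+(47)=210
Option B: A[4] 26->22, delta=-4, new_sum=163+(-4)=159
Option C: A[1] 19->42, delta=23, new_sum=163+(23)=186
Option D: A[3] 38->47, delta=9, new_sum=163+(9)=172 <-- matches target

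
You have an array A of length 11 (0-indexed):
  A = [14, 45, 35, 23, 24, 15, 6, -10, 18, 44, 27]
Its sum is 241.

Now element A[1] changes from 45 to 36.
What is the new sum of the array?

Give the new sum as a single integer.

Old value at index 1: 45
New value at index 1: 36
Delta = 36 - 45 = -9
New sum = old_sum + delta = 241 + (-9) = 232

Answer: 232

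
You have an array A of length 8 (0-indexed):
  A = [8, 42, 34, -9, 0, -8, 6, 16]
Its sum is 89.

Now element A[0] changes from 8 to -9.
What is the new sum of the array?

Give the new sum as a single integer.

Old value at index 0: 8
New value at index 0: -9
Delta = -9 - 8 = -17
New sum = old_sum + delta = 89 + (-17) = 72

Answer: 72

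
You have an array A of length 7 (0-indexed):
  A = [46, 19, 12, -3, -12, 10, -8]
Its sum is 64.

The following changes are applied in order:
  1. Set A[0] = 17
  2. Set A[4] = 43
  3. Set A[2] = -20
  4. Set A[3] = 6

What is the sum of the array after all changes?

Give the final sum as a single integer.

Answer: 67

Derivation:
Initial sum: 64
Change 1: A[0] 46 -> 17, delta = -29, sum = 35
Change 2: A[4] -12 -> 43, delta = 55, sum = 90
Change 3: A[2] 12 -> -20, delta = -32, sum = 58
Change 4: A[3] -3 -> 6, delta = 9, sum = 67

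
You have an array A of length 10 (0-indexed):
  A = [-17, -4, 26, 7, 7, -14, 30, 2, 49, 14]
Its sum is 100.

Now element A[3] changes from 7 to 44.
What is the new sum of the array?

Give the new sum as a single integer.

Old value at index 3: 7
New value at index 3: 44
Delta = 44 - 7 = 37
New sum = old_sum + delta = 100 + (37) = 137

Answer: 137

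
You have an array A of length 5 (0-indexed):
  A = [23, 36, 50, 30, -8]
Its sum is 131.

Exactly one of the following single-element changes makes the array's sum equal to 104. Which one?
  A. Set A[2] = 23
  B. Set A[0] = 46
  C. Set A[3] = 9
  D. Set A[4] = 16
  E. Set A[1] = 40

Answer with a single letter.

Answer: A

Derivation:
Option A: A[2] 50->23, delta=-27, new_sum=131+(-27)=104 <-- matches target
Option B: A[0] 23->46, delta=23, new_sum=131+(23)=154
Option C: A[3] 30->9, delta=-21, new_sum=131+(-21)=110
Option D: A[4] -8->16, delta=24, new_sum=131+(24)=155
Option E: A[1] 36->40, delta=4, new_sum=131+(4)=135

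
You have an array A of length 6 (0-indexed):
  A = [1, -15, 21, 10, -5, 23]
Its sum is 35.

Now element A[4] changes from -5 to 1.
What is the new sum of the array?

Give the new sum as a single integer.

Answer: 41

Derivation:
Old value at index 4: -5
New value at index 4: 1
Delta = 1 - -5 = 6
New sum = old_sum + delta = 35 + (6) = 41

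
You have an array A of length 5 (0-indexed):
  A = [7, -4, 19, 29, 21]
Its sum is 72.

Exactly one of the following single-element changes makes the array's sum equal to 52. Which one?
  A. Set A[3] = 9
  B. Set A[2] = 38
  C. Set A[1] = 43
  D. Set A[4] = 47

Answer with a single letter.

Option A: A[3] 29->9, delta=-20, new_sum=72+(-20)=52 <-- matches target
Option B: A[2] 19->38, delta=19, new_sum=72+(19)=91
Option C: A[1] -4->43, delta=47, new_sum=72+(47)=119
Option D: A[4] 21->47, delta=26, new_sum=72+(26)=98

Answer: A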